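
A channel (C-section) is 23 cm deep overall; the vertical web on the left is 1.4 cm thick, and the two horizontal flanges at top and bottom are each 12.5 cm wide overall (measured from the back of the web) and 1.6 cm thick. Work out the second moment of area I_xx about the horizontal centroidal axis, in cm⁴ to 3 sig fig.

I_xx ≈ 5490 cm⁴

Break the section into simple shapes (no overlaps), measuring from the bottom-left corner of the bounding box.
Web: 1.4 × 23, A = 32.2 cm², y = 11.5 cm, Ī = 1419.5 cm⁴.
Top flange (beyond web): 11.1 × 1.6, A = 17.76 cm², y = 22.2 cm, Ī = 3.7888 cm⁴.
Bottom flange (beyond web): 11.1 × 1.6, A = 17.76 cm², y = 0.8 cm, Ī = 3.7888 cm⁴.
By symmetry the centroid is at mid-height, ȳ = 11.5 cm.
Transfer each piece to the horizontal centroidal axis using Ī + A·d² with d = y − 11.5:
  web: d = 0 cm → contributes +1419.5 cm⁴
  top flange (beyond web): d = 10.7 cm → contributes +2037.1 cm⁴
  bottom flange (beyond web): d = -10.7 cm → contributes +2037.1 cm⁴
Total I = 5493.7 cm⁴.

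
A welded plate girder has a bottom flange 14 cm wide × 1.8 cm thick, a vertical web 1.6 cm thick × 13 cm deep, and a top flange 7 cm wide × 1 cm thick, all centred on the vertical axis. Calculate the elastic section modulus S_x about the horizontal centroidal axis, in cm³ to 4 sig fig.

S_x ≈ 165.1 cm³

Break the section into simple shapes (no overlaps), measuring from the bottom-left corner of the bounding box.
Bottom plate: 14 × 1.8, A = 25.2 cm², y = 0.9 cm, Ī = 6.804 cm⁴.
Web plate: 1.6 × 13, A = 20.8 cm², y = 8.3 cm, Ī = 292.933 cm⁴.
Top plate: 7 × 1, A = 7 cm², y = 15.3 cm, Ī = 0.583333 cm⁴.
Centroid: ȳ = ΣA·y / ΣA = 5.70604 cm.
Transfer each piece to the horizontal centroidal axis using Ī + A·d² with d = y − 5.70604:
  bottom plate: d = -4.80604 cm → contributes +588.874 cm⁴
  web plate: d = 2.59396 cm → contributes +432.889 cm⁴
  top plate: d = 9.59396 cm → contributes +644.892 cm⁴
Total I = 1666.65 cm⁴.
Extreme fibre distance c = 10.094 cm; S = I/c = 165.114 cm³.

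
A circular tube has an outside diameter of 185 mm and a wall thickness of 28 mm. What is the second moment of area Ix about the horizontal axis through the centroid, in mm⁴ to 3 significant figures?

Ix ≈ 4.39 × 10⁷ mm⁴

Treat the section as a set of non-overlapping primitives; coordinates are from the bounding-box lower-left.
Outer circle: ⌀185, A = 26 880 mm², y = 92.5 mm, Ī = 57 498 539 mm⁴.
Bore (subtracted): ⌀129, A = 13 070 mm², y = 92.5 mm, Ī = 13 593 420 mm⁴.
By symmetry the centroid is at mid-height, ȳ = 92.5 mm.
All pieces are centred on the horizontal axis through the centroid, so I = ΣĪ (holes subtracted) = 43 905 119 mm⁴.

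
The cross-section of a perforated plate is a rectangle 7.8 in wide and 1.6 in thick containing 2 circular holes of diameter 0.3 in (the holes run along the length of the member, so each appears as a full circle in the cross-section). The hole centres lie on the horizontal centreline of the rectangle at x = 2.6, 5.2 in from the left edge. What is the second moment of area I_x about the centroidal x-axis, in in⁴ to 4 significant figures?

I_x ≈ 2.662 in⁴

Break the section into simple shapes (no overlaps), measuring from the bottom-left corner of the bounding box.
Plate: 7.8 × 1.6, A = 12.48 in², y = 0.8 in, Ī = 2.6624 in⁴.
Hole 1 (subtracted): ⌀0.3, A = 0.0706858 in², y = 0.8 in, Ī = 0.000397608 in⁴.
Hole 2 (subtracted): ⌀0.3, A = 0.0706858 in², y = 0.8 in, Ī = 0.000397608 in⁴.
By symmetry the centroid is at mid-height, ȳ = 0.8 in.
All pieces are centred on the centroidal x-axis, so I = ΣĪ (holes subtracted) = 2.6616 in⁴.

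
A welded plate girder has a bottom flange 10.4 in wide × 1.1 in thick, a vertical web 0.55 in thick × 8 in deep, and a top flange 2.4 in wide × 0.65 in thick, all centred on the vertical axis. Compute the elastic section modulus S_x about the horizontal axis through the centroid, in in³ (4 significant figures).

S_x ≈ 23.81 in³

Decompose the section into non-overlapping parts with the origin at the bottom-left of its bounding rectangle.
Bottom plate: 10.4 × 1.1, A = 11.44 in², y = 0.55 in, Ī = 1.15353 in⁴.
Web plate: 0.55 × 8, A = 4.4 in², y = 5.1 in, Ī = 23.4667 in⁴.
Top plate: 2.4 × 0.65, A = 1.56 in², y = 9.425 in, Ī = 0.054925 in⁴.
Centroid: ȳ = ΣA·y / ΣA = 2.49626 in.
Transfer each piece to the horizontal axis through the centroid using Ī + A·d² with d = y − 2.49626:
  bottom plate: d = -1.94626 in → contributes +44.4876 in⁴
  web plate: d = 2.60374 in → contributes +53.2962 in⁴
  top plate: d = 6.92874 in → contributes +74.9464 in⁴
Total I = 172.73 in⁴.
Extreme fibre distance c = 7.25374 in; S = I/c = 23.8126 in³.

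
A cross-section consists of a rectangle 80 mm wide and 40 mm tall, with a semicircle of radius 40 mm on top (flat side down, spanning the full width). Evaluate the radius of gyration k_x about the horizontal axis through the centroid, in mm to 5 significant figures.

k_x ≈ 21.465 mm

Treat the section as a set of non-overlapping primitives; coordinates are from the bounding-box lower-left.
Rectangular body: 80 × 40, A = 3 200 mm², y = 20 mm, Ī = 426666.7 mm⁴.
Semicircular cap: semicircle r = 40, A = 2513.274 mm², y = 56.97653 mm, Ī = 280977.8 mm⁴.
Centroid: ȳ = ΣA·y / ΣA = 36.26601 mm.
Transfer each piece to the horizontal axis through the centroid using Ī + A·d² with d = y − 36.26601:
  rectangular body: d = -16.26601 mm → contributes +1 273 332 mm⁴
  semicircular cap: d = 20.71052 mm → contributes +1 358 986 mm⁴
Total I = 2 632 318 mm⁴.
Radius of gyration: k = √(I/A) = √(2 632 318 / 5713.274) = 21.46479 mm.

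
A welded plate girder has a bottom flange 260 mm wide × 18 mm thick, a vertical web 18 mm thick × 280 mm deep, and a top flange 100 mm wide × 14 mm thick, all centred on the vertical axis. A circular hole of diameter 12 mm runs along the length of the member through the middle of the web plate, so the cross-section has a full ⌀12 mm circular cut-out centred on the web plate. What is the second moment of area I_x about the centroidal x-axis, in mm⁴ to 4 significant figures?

I_x ≈ 1.453 × 10⁸ mm⁴

Decompose the section into non-overlapping parts with the origin at the bottom-left of its bounding rectangle.
Bottom plate: 260 × 18, A = 4 680 mm², y = 9 mm, Ī = 126 360 mm⁴.
Web plate: 18 × 280, A = 5 040 mm², y = 158 mm, Ī = 32 928 000 mm⁴.
Top plate: 100 × 14, A = 1 400 mm², y = 305 mm, Ī = 22866.7 mm⁴.
Hole (subtracted): ⌀12, A = 113.097 mm², y = 158 mm, Ī = 1017.88 mm⁴.
Centroid: ȳ = ΣA·y / ΣA = 113.344 mm.
Transfer each piece to the centroidal x-axis using Ī + A·d² with d = y − 113.344:
  bottom plate: d = -104.344 mm → contributes +51 081 034 mm⁴
  web plate: d = 44.6556 mm → contributes +42 978 384 mm⁴
  top plate: d = 191.656 mm → contributes +51 447 491 mm⁴
  hole: d = 44.6556 mm → contributes −226 548 mm⁴
Total I = 145 280 361 mm⁴.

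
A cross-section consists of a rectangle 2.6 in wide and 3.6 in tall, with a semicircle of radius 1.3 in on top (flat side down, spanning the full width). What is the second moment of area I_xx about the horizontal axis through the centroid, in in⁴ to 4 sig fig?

I_xx ≈ 21.86 in⁴

Split into non-overlapping primitives; take the origin at the lower-left of the bounding box.
Rectangular body: 2.6 × 3.6, A = 9.36 in², y = 1.8 in, Ī = 10.1088 in⁴.
Semicircular cap: semicircle r = 1.3, A = 2.65465 in², y = 4.15174 in, Ī = 0.313477 in⁴.
Centroid: ȳ = ΣA·y / ΣA = 2.31962 in.
Transfer each piece to the horizontal axis through the centroid using Ī + A·d² with d = y − 2.31962:
  rectangular body: d = -0.519618 in → contributes +12.636 in⁴
  semicircular cap: d = 1.83212 in → contributes +9.22422 in⁴
Total I = 21.8602 in⁴.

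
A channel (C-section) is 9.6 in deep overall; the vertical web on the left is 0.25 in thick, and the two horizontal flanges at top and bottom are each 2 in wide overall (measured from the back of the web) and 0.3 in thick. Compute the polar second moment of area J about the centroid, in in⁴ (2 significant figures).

Split into non-overlapping primitives; take the origin at the lower-left of the bounding box.
Web: 0.25 × 9.6, A = 2.4 in², y = 4.8 in, Ī = 18.43 in⁴.
Top flange (beyond web): 1.75 × 0.3, A = 0.525 in², y = 9.45 in, Ī = 0.003938 in⁴.
Bottom flange (beyond web): 1.75 × 0.3, A = 0.525 in², y = 0.15 in, Ī = 0.003938 in⁴.
By symmetry the centroid is at mid-height, ȳ = 4.8 in.
Transfer each piece to the centroidal x-axis using Ī + A·d² with d = y − 4.8:
  web: d = 0 in → contributes +18.43 in⁴
  top flange (beyond web): d = 4.65 in → contributes +11.36 in⁴
  bottom flange (beyond web): d = -4.65 in → contributes +11.36 in⁴
Total I = 41.14 in⁴.
For the y-axis: x̄ = 0.4293 in.
Repeating about the centroidal y-axis gives I_y = 1.011 in⁴.
Polar second moment: J = I_x + I_y = 42.15 in⁴.

J ≈ 42 in⁴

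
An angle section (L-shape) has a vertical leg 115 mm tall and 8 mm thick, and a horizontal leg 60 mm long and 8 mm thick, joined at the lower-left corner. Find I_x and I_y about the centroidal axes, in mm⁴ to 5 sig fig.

Break the section into simple shapes (no overlaps), measuring from the bottom-left corner of the bounding box.
Vertical leg: 8 × 115, A = 920 mm², y = 57.5 mm, Ī = 1 013 917 mm⁴.
Horizontal leg (remainder): 52 × 8, A = 416 mm², y = 4 mm, Ī = 2218.667 mm⁴.
Centroid: ȳ = ΣA·y / ΣA = 40.84132 mm.
Transfer each piece to the centroidal x-axis using Ī + A·d² with d = y − 40.84132:
  vertical leg: d = 16.65868 mm → contributes +1 269 227 mm⁴
  horizontal leg (remainder): d = -36.84132 mm → contributes +566848.3 mm⁴
Total I = 1 836 076 mm⁴.
For the y-axis: x̄ = 13.34132 mm.
Repeating about the centroidal y-axis gives I_y = 356465.7 mm⁴.

I_x ≈ 1.8361 × 10⁶ mm⁴, I_y ≈ 3.5647 × 10⁵ mm⁴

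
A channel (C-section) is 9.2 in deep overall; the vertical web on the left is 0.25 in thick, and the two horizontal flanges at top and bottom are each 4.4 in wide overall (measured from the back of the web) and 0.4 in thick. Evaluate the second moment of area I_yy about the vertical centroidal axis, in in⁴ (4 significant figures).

I_yy ≈ 11.35 in⁴

Break the section into simple shapes (no overlaps), measuring from the bottom-left corner of the bounding box.
Web: 0.25 × 9.2, A = 2.3 in², x = 0.125 in, Ī = 0.0119792 in⁴.
Top flange (beyond web): 4.15 × 0.4, A = 1.66 in², x = 2.325 in, Ī = 2.38245 in⁴.
Bottom flange (beyond web): 4.15 × 0.4, A = 1.66 in², x = 2.325 in, Ī = 2.38245 in⁴.
Centroid: x̄ = ΣA·x / ΣA = 1.42464 in.
Transfer each piece to the vertical centroidal axis using Ī + A·d² with d = x − 1.42464:
  web: d = -1.29964 in → contributes +3.89685 in⁴
  top flange (beyond web): d = 0.900356 in → contributes +3.72811 in⁴
  bottom flange (beyond web): d = 0.900356 in → contributes +3.72811 in⁴
Total I = 11.3531 in⁴.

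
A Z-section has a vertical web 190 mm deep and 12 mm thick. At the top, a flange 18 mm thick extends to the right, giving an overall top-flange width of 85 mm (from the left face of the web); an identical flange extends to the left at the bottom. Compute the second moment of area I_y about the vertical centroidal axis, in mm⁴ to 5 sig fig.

Split into non-overlapping primitives; take the origin at the lower-left of the bounding box.
Web: 12 × 190, A = 2 280 mm², x = 79 mm, Ī = 27 360 mm⁴.
Top flange (beyond web): 73 × 18, A = 1 314 mm², x = 121.5 mm, Ī = 583525.5 mm⁴.
Bottom flange (beyond web): 73 × 18, A = 1 314 mm², x = 36.5 mm, Ī = 583525.5 mm⁴.
Centroid: x̄ = ΣA·x / ΣA = 79 mm.
Transfer each piece to the vertical centroidal axis using Ī + A·d² with d = x − 79:
  web: d = 0 mm → contributes +27 360 mm⁴
  top flange (beyond web): d = 42.5 mm → contributes +2 956 938 mm⁴
  bottom flange (beyond web): d = -42.5 mm → contributes +2 956 938 mm⁴
Total I = 5 941 236 mm⁴.

I_y ≈ 5.9412 × 10⁶ mm⁴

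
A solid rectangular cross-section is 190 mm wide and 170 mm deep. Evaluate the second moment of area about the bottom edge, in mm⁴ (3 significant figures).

The section: 190 × 170, A = 32 300 mm², y = 85 mm, Ī = 77 789 167 mm⁴.
Transfer it to the base of the section using Ī + A·d² with d = y − 0:
  the section: d = 85 mm → contributes +311 156 667 mm⁴
Total I = 311 156 667 mm⁴.

I_base ≈ 3.11 × 10⁸ mm⁴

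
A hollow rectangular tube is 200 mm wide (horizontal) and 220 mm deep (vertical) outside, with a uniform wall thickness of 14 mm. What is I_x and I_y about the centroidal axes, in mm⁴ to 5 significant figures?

Decompose the section into non-overlapping parts with the origin at the bottom-left of its bounding rectangle.
Outer rectangle: 200 × 220, A = 44 000 mm², y = 110 mm, Ī = 177 466 667 mm⁴.
Inner void (subtracted): 172 × 192, A = 33 024 mm², y = 110 mm, Ī = 101 449 728 mm⁴.
By symmetry the centroid is at mid-height, ȳ = 110 mm.
All pieces are centred on the centroidal x-axis, so I = ΣĪ (holes subtracted) = 76 016 939 mm⁴.
Repeating about the centroidal y-axis gives I_y = 65 251 499 mm⁴.

I_x ≈ 7.6017 × 10⁷ mm⁴, I_y ≈ 6.5251 × 10⁷ mm⁴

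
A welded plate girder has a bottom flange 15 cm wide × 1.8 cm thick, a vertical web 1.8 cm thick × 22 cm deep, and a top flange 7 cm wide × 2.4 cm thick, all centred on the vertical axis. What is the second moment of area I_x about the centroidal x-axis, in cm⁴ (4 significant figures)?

Split into non-overlapping primitives; take the origin at the lower-left of the bounding box.
Bottom plate: 15 × 1.8, A = 27 cm², y = 0.9 cm, Ī = 7.29 cm⁴.
Web plate: 1.8 × 22, A = 39.6 cm², y = 12.8 cm, Ī = 1597.2 cm⁴.
Top plate: 7 × 2.4, A = 16.8 cm², y = 25 cm, Ī = 8.064 cm⁴.
Centroid: ȳ = ΣA·y / ΣA = 11.405 cm.
Transfer each piece to the centroidal x-axis using Ī + A·d² with d = y − 11.405:
  bottom plate: d = -10.505 cm → contributes +2986.9 cm⁴
  web plate: d = 1.39496 cm → contributes +1674.26 cm⁴
  top plate: d = 13.595 cm → contributes +3113.09 cm⁴
Total I = 7774.25 cm⁴.

I_x ≈ 7774 cm⁴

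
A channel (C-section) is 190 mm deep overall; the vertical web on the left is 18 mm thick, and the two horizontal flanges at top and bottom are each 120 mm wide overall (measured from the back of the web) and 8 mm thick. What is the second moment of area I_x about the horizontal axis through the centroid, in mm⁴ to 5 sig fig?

Treat the section as a set of non-overlapping primitives; coordinates are from the bounding-box lower-left.
Web: 18 × 190, A = 3 420 mm², y = 95 mm, Ī = 10 288 500 mm⁴.
Top flange (beyond web): 102 × 8, A = 816 mm², y = 186 mm, Ī = 4 352 mm⁴.
Bottom flange (beyond web): 102 × 8, A = 816 mm², y = 4 mm, Ī = 4 352 mm⁴.
By symmetry the centroid is at mid-height, ȳ = 95 mm.
Transfer each piece to the horizontal axis through the centroid using Ī + A·d² with d = y − 95:
  web: d = 0 mm → contributes +10 288 500 mm⁴
  top flange (beyond web): d = 91 mm → contributes +6 761 648 mm⁴
  bottom flange (beyond web): d = -91 mm → contributes +6 761 648 mm⁴
Total I = 23 811 796 mm⁴.

I_x ≈ 2.3812 × 10⁷ mm⁴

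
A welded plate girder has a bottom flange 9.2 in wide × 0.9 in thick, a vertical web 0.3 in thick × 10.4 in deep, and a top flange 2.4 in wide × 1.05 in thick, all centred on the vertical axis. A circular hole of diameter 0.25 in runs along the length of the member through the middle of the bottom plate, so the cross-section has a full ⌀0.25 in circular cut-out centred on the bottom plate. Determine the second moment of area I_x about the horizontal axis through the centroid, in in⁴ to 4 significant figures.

I_x ≈ 300.1 in⁴

Treat the section as a set of non-overlapping primitives; coordinates are from the bounding-box lower-left.
Bottom plate: 9.2 × 0.9, A = 8.28 in², y = 0.45 in, Ī = 0.5589 in⁴.
Web plate: 0.3 × 10.4, A = 3.12 in², y = 6.1 in, Ī = 28.1216 in⁴.
Top plate: 2.4 × 1.05, A = 2.52 in², y = 11.825 in, Ī = 0.231525 in⁴.
Hole (subtracted): ⌀0.25, A = 0.0490874 in², y = 0.45 in, Ī = 0.000191748 in⁴.
Centroid: ȳ = ΣA·y / ΣA = 3.78742 in.
Transfer each piece to the horizontal axis through the centroid using Ī + A·d² with d = y − 3.78742:
  bottom plate: d = -3.33742 in → contributes +92.7844 in⁴
  web plate: d = 2.31258 in → contributes +44.8075 in⁴
  top plate: d = 8.03758 in → contributes +163.03 in⁴
  hole: d = -3.33742 in → contributes −0.546944 in⁴
Total I = 300.075 in⁴.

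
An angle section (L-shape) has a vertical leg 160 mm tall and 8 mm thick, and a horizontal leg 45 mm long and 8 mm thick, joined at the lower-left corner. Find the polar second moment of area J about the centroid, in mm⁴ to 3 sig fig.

J ≈ 4.28 × 10⁶ mm⁴

Break the section into simple shapes (no overlaps), measuring from the bottom-left corner of the bounding box.
Vertical leg: 8 × 160, A = 1 280 mm², y = 80 mm, Ī = 2 730 667 mm⁴.
Horizontal leg (remainder): 37 × 8, A = 296 mm², y = 4 mm, Ī = 1578.7 mm⁴.
Centroid: ȳ = ΣA·y / ΣA = 65.726 mm.
Transfer each piece to the centroidal x-axis using Ī + A·d² with d = y − 65.726:
  vertical leg: d = 14.274 mm → contributes +2 991 467 mm⁴
  horizontal leg (remainder): d = -61.726 mm → contributes +1 129 364 mm⁴
Total I = 4 120 831 mm⁴.
For the y-axis: x̄ = 8.2259 mm.
Repeating about the centroidal y-axis gives I_y = 162 301 mm⁴.
Polar second moment: J = I_x + I_y = 4 283 132 mm⁴.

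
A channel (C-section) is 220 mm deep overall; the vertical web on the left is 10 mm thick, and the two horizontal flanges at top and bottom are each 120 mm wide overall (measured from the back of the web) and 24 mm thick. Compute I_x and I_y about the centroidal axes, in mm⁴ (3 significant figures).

I_x ≈ 5.98 × 10⁷ mm⁴, I_y ≈ 1.09 × 10⁷ mm⁴

Treat the section as a set of non-overlapping primitives; coordinates are from the bounding-box lower-left.
Web: 10 × 220, A = 2 200 mm², y = 110 mm, Ī = 8 873 333 mm⁴.
Top flange (beyond web): 110 × 24, A = 2 640 mm², y = 208 mm, Ī = 126 720 mm⁴.
Bottom flange (beyond web): 110 × 24, A = 2 640 mm², y = 12 mm, Ī = 126 720 mm⁴.
By symmetry the centroid is at mid-height, ȳ = 110 mm.
Transfer each piece to the centroidal x-axis using Ī + A·d² with d = y − 110:
  web: d = 0 mm → contributes +8 873 333 mm⁴
  top flange (beyond web): d = 98 mm → contributes +25 481 280 mm⁴
  bottom flange (beyond web): d = -98 mm → contributes +25 481 280 mm⁴
Total I = 59 835 893 mm⁴.
For the y-axis: x̄ = 47.353 mm.
Repeating about the centroidal y-axis gives I_y = 10 932 922 mm⁴.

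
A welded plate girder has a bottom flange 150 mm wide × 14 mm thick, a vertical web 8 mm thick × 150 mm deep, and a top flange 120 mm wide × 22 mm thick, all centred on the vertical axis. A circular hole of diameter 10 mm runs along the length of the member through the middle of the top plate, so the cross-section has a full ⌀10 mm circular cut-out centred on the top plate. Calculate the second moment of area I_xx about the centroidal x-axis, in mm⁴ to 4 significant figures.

Break the section into simple shapes (no overlaps), measuring from the bottom-left corner of the bounding box.
Bottom plate: 150 × 14, A = 2 100 mm², y = 7 mm, Ī = 34 300 mm⁴.
Web plate: 8 × 150, A = 1 200 mm², y = 89 mm, Ī = 2 250 000 mm⁴.
Top plate: 120 × 22, A = 2 640 mm², y = 175 mm, Ī = 106 480 mm⁴.
Hole (subtracted): ⌀10, A = 78.5398 mm², y = 175 mm, Ī = 490.874 mm⁴.
Centroid: ȳ = ΣA·y / ΣA = 97.2037 mm.
Transfer each piece to the centroidal x-axis using Ī + A·d² with d = y − 97.2037:
  bottom plate: d = -90.2037 mm → contributes +17 121 380 mm⁴
  web plate: d = -8.20369 mm → contributes +2 330 761 mm⁴
  top plate: d = 77.7963 mm → contributes +16 084 464 mm⁴
  hole: d = 77.7963 mm → contributes −475 835 mm⁴
Total I = 35 060 770 mm⁴.

I_xx ≈ 3.506 × 10⁷ mm⁴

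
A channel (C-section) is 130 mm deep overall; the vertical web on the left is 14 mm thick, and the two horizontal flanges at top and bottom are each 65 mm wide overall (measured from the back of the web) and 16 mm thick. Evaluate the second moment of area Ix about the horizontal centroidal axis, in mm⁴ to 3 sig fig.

Treat the section as a set of non-overlapping primitives; coordinates are from the bounding-box lower-left.
Web: 14 × 130, A = 1 820 mm², y = 65 mm, Ī = 2 563 167 mm⁴.
Top flange (beyond web): 51 × 16, A = 816 mm², y = 122 mm, Ī = 17 408 mm⁴.
Bottom flange (beyond web): 51 × 16, A = 816 mm², y = 8 mm, Ī = 17 408 mm⁴.
By symmetry the centroid is at mid-height, ȳ = 65 mm.
Transfer each piece to the horizontal centroidal axis using Ī + A·d² with d = y − 65:
  web: d = 0 mm → contributes +2 563 167 mm⁴
  top flange (beyond web): d = 57 mm → contributes +2 668 592 mm⁴
  bottom flange (beyond web): d = -57 mm → contributes +2 668 592 mm⁴
Total I = 7 900 351 mm⁴.

Ix ≈ 7.90 × 10⁶ mm⁴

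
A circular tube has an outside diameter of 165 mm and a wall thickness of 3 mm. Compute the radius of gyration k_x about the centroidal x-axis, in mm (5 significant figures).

k_x ≈ 57.285 mm

Break the section into simple shapes (no overlaps), measuring from the bottom-left corner of the bounding box.
Outer circle: ⌀165, A = 21382.46 mm², y = 82.5 mm, Ī = 36 383 601 mm⁴.
Bore (subtracted): ⌀159, A = 19855.65 mm², y = 82.5 mm, Ī = 31 373 170 mm⁴.
By symmetry the centroid is at mid-height, ȳ = 82.5 mm.
All pieces are centred on the centroidal x-axis, so I = ΣĪ (holes subtracted) = 5 010 431 mm⁴.
Radius of gyration: k = √(I/A) = √(5 010 431 / 1526.814) = 57.28547 mm.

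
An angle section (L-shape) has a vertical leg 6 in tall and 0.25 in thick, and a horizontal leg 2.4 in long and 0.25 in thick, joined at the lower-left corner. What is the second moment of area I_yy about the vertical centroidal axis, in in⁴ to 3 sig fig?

I_yy ≈ 0.785 in⁴

Split into non-overlapping primitives; take the origin at the lower-left of the bounding box.
Vertical leg: 0.25 × 6, A = 1.5 in², x = 0.125 in, Ī = 0.0078125 in⁴.
Horizontal leg (remainder): 2.15 × 0.25, A = 0.5375 in², x = 1.325 in, Ī = 0.20705 in⁴.
Centroid: x̄ = ΣA·x / ΣA = 0.44156 in.
Transfer each piece to the vertical centroidal axis using Ī + A·d² with d = x − 0.44156:
  vertical leg: d = -0.31656 in → contributes +0.15813 in⁴
  horizontal leg (remainder): d = 0.88344 in → contributes +0.62655 in⁴
Total I = 0.78468 in⁴.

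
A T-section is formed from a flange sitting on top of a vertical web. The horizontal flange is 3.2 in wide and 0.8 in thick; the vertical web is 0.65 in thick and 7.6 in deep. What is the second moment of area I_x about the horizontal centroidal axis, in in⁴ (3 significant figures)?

Treat the section as a set of non-overlapping primitives; coordinates are from the bounding-box lower-left.
Flange: 3.2 × 0.8, A = 2.56 in², y = 8 in, Ī = 0.13653 in⁴.
Web: 0.65 × 7.6, A = 4.94 in², y = 3.8 in, Ī = 23.778 in⁴.
Centroid: ȳ = ΣA·y / ΣA = 5.2336 in.
Transfer each piece to the horizontal centroidal axis using Ī + A·d² with d = y − 5.2336:
  flange: d = 2.7664 in → contributes +19.728 in⁴
  web: d = -1.4336 in → contributes +33.931 in⁴
Total I = 53.659 in⁴.

I_x ≈ 53.7 in⁴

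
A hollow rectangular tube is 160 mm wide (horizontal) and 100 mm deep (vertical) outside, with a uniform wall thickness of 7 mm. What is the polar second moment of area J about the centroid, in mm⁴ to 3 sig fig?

J ≈ 1.74 × 10⁷ mm⁴

Break the section into simple shapes (no overlaps), measuring from the bottom-left corner of the bounding box.
Outer rectangle: 160 × 100, A = 16 000 mm², y = 50 mm, Ī = 13 333 333 mm⁴.
Inner void (subtracted): 146 × 86, A = 12 556 mm², y = 50 mm, Ī = 7 738 681 mm⁴.
By symmetry the centroid is at mid-height, ȳ = 50 mm.
All pieces are centred on the centroidal x-axis, so I = ΣĪ (holes subtracted) = 5 594 652 mm⁴.
Repeating about the centroidal y-axis gives I_y = 11 829 692 mm⁴.
Polar second moment: J = I_x + I_y = 17 424 344 mm⁴.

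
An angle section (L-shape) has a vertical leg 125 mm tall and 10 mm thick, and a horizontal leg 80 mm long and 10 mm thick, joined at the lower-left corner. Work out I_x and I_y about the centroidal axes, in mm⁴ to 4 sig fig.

Split into non-overlapping primitives; take the origin at the lower-left of the bounding box.
Vertical leg: 10 × 125, A = 1 250 mm², y = 62.5 mm, Ī = 1 627 604 mm⁴.
Horizontal leg (remainder): 70 × 10, A = 700 mm², y = 5 mm, Ī = 5833.33 mm⁴.
Centroid: ȳ = ΣA·y / ΣA = 41.859 mm.
Transfer each piece to the centroidal x-axis using Ī + A·d² with d = y − 41.859:
  vertical leg: d = 20.641 mm → contributes +2 160 169 mm⁴
  horizontal leg (remainder): d = -36.859 mm → contributes +956 842 mm⁴
Total I = 3 117 011 mm⁴.
For the y-axis: x̄ = 19.359 mm.
Repeating about the centroidal y-axis gives I_y = 1 014 199 mm⁴.

I_x ≈ 3.117 × 10⁶ mm⁴, I_y ≈ 1.014 × 10⁶ mm⁴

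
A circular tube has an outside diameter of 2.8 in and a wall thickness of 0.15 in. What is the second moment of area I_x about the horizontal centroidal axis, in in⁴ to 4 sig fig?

Treat the section as a set of non-overlapping primitives; coordinates are from the bounding-box lower-left.
Outer circle: ⌀2.8, A = 6.15752 in², y = 1.4 in, Ī = 3.01719 in⁴.
Bore (subtracted): ⌀2.5, A = 4.90874 in², y = 1.4 in, Ī = 1.91748 in⁴.
By symmetry the centroid is at mid-height, ȳ = 1.4 in.
All pieces are centred on the horizontal centroidal axis, so I = ΣĪ (holes subtracted) = 1.09971 in⁴.

I_x ≈ 1.100 in⁴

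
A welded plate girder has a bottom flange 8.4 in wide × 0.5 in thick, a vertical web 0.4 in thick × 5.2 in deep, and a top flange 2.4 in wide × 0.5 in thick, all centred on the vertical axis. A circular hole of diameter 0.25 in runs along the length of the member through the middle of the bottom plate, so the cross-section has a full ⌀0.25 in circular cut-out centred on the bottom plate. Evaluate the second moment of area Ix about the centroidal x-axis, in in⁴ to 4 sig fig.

Decompose the section into non-overlapping parts with the origin at the bottom-left of its bounding rectangle.
Bottom plate: 8.4 × 0.5, A = 4.2 in², y = 0.25 in, Ī = 0.0875 in⁴.
Web plate: 0.4 × 5.2, A = 2.08 in², y = 3.1 in, Ī = 4.68693 in⁴.
Top plate: 2.4 × 0.5, A = 1.2 in², y = 5.95 in, Ī = 0.025 in⁴.
Hole (subtracted): ⌀0.25, A = 0.0490874 in², y = 0.25 in, Ī = 0.000191748 in⁴.
Centroid: ȳ = ΣA·y / ΣA = 1.96823 in.
Transfer each piece to the centroidal x-axis using Ī + A·d² with d = y − 1.96823:
  bottom plate: d = -1.71823 in → contributes +12.4872 in⁴
  web plate: d = 1.13177 in → contributes +7.35122 in⁴
  top plate: d = 3.98177 in → contributes +19.0504 in⁴
  hole: d = -1.71823 in → contributes −0.145113 in⁴
Total I = 38.7437 in⁴.

Ix ≈ 38.74 in⁴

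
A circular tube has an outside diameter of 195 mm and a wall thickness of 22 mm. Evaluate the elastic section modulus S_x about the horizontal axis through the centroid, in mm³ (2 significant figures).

Treat the section as a set of non-overlapping primitives; coordinates are from the bounding-box lower-left.
Outer circle: ⌀195, A = 29 865 mm², y = 97.5 mm, Ī = 70 975 481 mm⁴.
Bore (subtracted): ⌀151, A = 17 908 mm², y = 97.5 mm, Ī = 25 519 825 mm⁴.
By symmetry the centroid is at mid-height, ȳ = 97.5 mm.
All pieces are centred on the horizontal axis through the centroid, so I = ΣĪ (holes subtracted) = 45 455 656 mm⁴.
Extreme fibre distance c = 97.5 mm; S = I/c = 466 212 mm³.

S_x ≈ 4.7 × 10⁵ mm³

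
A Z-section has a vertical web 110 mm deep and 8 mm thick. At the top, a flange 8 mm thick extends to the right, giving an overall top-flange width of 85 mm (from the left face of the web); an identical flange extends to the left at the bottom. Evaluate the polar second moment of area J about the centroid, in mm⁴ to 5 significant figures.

J ≈ 6.9370 × 10⁶ mm⁴

Decompose the section into non-overlapping parts with the origin at the bottom-left of its bounding rectangle.
Web: 8 × 110, A = 880 mm², y = 55 mm, Ī = 887333.3 mm⁴.
Top flange (beyond web): 77 × 8, A = 616 mm², y = 106 mm, Ī = 3285.333 mm⁴.
Bottom flange (beyond web): 77 × 8, A = 616 mm², y = 4 mm, Ī = 3285.333 mm⁴.
Centroid: ȳ = ΣA·y / ΣA = 55 mm.
Transfer each piece to the centroidal x-axis using Ī + A·d² with d = y − 55:
  web: d = 0 mm → contributes +887333.3 mm⁴
  top flange (beyond web): d = 51 mm → contributes +1 605 501 mm⁴
  bottom flange (beyond web): d = -51 mm → contributes +1 605 501 mm⁴
Total I = 4 098 336 mm⁴.
For the y-axis: x̄ = 81 mm.
Repeating about the centroidal y-axis gives I_y = 2 838 704 mm⁴.
Polar second moment: J = I_x + I_y = 6 937 040 mm⁴.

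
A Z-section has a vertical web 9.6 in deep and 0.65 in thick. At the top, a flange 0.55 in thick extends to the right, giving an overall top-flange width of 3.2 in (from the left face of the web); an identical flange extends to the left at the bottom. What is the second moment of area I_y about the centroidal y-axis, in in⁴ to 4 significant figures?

Decompose the section into non-overlapping parts with the origin at the bottom-left of its bounding rectangle.
Web: 0.65 × 9.6, A = 6.24 in², x = 2.875 in, Ī = 0.2197 in⁴.
Top flange (beyond web): 2.55 × 0.55, A = 1.4025 in², x = 4.475 in, Ī = 0.75998 in⁴.
Bottom flange (beyond web): 2.55 × 0.55, A = 1.4025 in², x = 1.275 in, Ī = 0.75998 in⁴.
Centroid: x̄ = ΣA·x / ΣA = 2.875 in.
Transfer each piece to the centroidal y-axis using Ī + A·d² with d = x − 2.875:
  web: d = 0 in → contributes +0.2197 in⁴
  top flange (beyond web): d = 1.6 in → contributes +4.35038 in⁴
  bottom flange (beyond web): d = -1.6 in → contributes +4.35038 in⁴
Total I = 8.92046 in⁴.

I_y ≈ 8.920 in⁴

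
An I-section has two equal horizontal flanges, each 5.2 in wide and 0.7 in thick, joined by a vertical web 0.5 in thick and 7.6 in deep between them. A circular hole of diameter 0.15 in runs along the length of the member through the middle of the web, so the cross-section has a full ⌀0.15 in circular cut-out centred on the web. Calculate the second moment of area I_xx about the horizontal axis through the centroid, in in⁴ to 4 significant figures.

I_xx ≈ 144.0 in⁴

Break the section into simple shapes (no overlaps), measuring from the bottom-left corner of the bounding box.
Bottom flange: 5.2 × 0.7, A = 3.64 in², y = 0.35 in, Ī = 0.148633 in⁴.
Web: 0.5 × 7.6, A = 3.8 in², y = 4.5 in, Ī = 18.2907 in⁴.
Top flange: 5.2 × 0.7, A = 3.64 in², y = 8.65 in, Ī = 0.148633 in⁴.
Hole (subtracted): ⌀0.15, A = 0.0176715 in², y = 4.5 in, Ī = 0.0000248505 in⁴.
By symmetry the centroid is at mid-height, ȳ = 4.5 in.
Transfer each piece to the horizontal axis through the centroid using Ī + A·d² with d = y − 4.5:
  bottom flange: d = -4.15 in → contributes +62.8385 in⁴
  web: d = 0 in → contributes +18.2907 in⁴
  top flange: d = 4.15 in → contributes +62.8385 in⁴
  hole: d = 0 in → contributes −0.0000248505 in⁴
Total I = 143.968 in⁴.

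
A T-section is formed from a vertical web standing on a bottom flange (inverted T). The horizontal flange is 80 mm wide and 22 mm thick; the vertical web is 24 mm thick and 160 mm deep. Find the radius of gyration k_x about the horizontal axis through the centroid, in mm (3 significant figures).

k_x ≈ 57.1 mm

Break the section into simple shapes (no overlaps), measuring from the bottom-left corner of the bounding box.
Flange: 80 × 22, A = 1 760 mm², y = 11 mm, Ī = 70 987 mm⁴.
Web: 24 × 160, A = 3 840 mm², y = 102 mm, Ī = 8 192 000 mm⁴.
Centroid: ȳ = ΣA·y / ΣA = 73.4 mm.
Transfer each piece to the horizontal axis through the centroid using Ī + A·d² with d = y − 73.4:
  flange: d = -62.4 mm → contributes +6 924 004 mm⁴
  web: d = 28.6 mm → contributes +11 332 966 mm⁴
Total I = 18 256 971 mm⁴.
Radius of gyration: k = √(I/A) = √(18 256 971 / 5 600) = 57.098 mm.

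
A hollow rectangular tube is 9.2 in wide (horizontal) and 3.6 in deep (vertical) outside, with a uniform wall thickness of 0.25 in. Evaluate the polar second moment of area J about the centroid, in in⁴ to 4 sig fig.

Break the section into simple shapes (no overlaps), measuring from the bottom-left corner of the bounding box.
Outer rectangle: 9.2 × 3.6, A = 33.12 in², y = 1.8 in, Ī = 35.7696 in⁴.
Inner void (subtracted): 8.7 × 3.1, A = 26.97 in², y = 1.8 in, Ī = 21.5985 in⁴.
By symmetry the centroid is at mid-height, ȳ = 1.8 in.
All pieces are centred on the centroidal x-axis, so I = ΣĪ (holes subtracted) = 14.1711 in⁴.
Repeating about the centroidal y-axis gives I_y = 63.4931 in⁴.
Polar second moment: J = I_x + I_y = 77.6643 in⁴.

J ≈ 77.66 in⁴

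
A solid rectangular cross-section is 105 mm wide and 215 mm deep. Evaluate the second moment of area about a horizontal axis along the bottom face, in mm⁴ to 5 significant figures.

The section: 105 × 215, A = 22 575 mm², y = 107.5 mm, Ī = 86 960 781 mm⁴.
Transfer it to the bottom edge using Ī + A·d² with d = y − 0:
  the section: d = 107.5 mm → contributes +347 843 125 mm⁴
Total I = 347 843 125 mm⁴.

I_base ≈ 3.4784 × 10⁸ mm⁴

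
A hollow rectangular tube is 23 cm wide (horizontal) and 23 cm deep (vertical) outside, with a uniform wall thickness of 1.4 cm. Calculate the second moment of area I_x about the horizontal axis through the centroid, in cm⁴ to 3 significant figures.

Treat the section as a set of non-overlapping primitives; coordinates are from the bounding-box lower-left.
Outer rectangle: 23 × 23, A = 529 cm², y = 11.5 cm, Ī = 23 320 cm⁴.
Inner void (subtracted): 20.2 × 20.2, A = 408.04 cm², y = 11.5 cm, Ī = 13 875 cm⁴.
By symmetry the centroid is at mid-height, ȳ = 11.5 cm.
All pieces are centred on the horizontal axis through the centroid, so I = ΣĪ (holes subtracted) = 9445.4 cm⁴.

I_x ≈ 9450 cm⁴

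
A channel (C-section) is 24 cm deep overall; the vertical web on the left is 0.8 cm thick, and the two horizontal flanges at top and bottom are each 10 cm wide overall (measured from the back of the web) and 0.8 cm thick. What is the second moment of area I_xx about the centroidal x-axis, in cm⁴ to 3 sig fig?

I_xx ≈ 2900 cm⁴

Break the section into simple shapes (no overlaps), measuring from the bottom-left corner of the bounding box.
Web: 0.8 × 24, A = 19.2 cm², y = 12 cm, Ī = 921.6 cm⁴.
Top flange (beyond web): 9.2 × 0.8, A = 7.36 cm², y = 23.6 cm, Ī = 0.39253 cm⁴.
Bottom flange (beyond web): 9.2 × 0.8, A = 7.36 cm², y = 0.4 cm, Ī = 0.39253 cm⁴.
By symmetry the centroid is at mid-height, ȳ = 12 cm.
Transfer each piece to the centroidal x-axis using Ī + A·d² with d = y − 12:
  web: d = 0 cm → contributes +921.6 cm⁴
  top flange (beyond web): d = 11.6 cm → contributes +990.75 cm⁴
  bottom flange (beyond web): d = -11.6 cm → contributes +990.75 cm⁴
Total I = 2903.1 cm⁴.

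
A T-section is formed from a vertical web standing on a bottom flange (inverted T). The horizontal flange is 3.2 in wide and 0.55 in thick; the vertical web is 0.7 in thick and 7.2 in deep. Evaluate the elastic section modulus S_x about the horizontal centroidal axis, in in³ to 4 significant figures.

S_x ≈ 8.995 in³

Split into non-overlapping primitives; take the origin at the lower-left of the bounding box.
Flange: 3.2 × 0.55, A = 1.76 in², y = 0.275 in, Ī = 0.0443667 in⁴.
Web: 0.7 × 7.2, A = 5.04 in², y = 4.15 in, Ī = 21.7728 in⁴.
Centroid: ȳ = ΣA·y / ΣA = 3.14706 in.
Transfer each piece to the horizontal centroidal axis using Ī + A·d² with d = y − 3.14706:
  flange: d = -2.87206 in → contributes +14.5621 in⁴
  web: d = 1.00294 in → contributes +26.8425 in⁴
Total I = 41.4046 in⁴.
Extreme fibre distance c = 4.60294 in; S = I/c = 8.99525 in³.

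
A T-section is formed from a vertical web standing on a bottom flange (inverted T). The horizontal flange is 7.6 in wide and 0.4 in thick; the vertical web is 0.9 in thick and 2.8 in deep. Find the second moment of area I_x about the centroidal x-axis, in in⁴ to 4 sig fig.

Break the section into simple shapes (no overlaps), measuring from the bottom-left corner of the bounding box.
Flange: 7.6 × 0.4, A = 3.04 in², y = 0.2 in, Ī = 0.0405333 in⁴.
Web: 0.9 × 2.8, A = 2.52 in², y = 1.8 in, Ī = 1.6464 in⁴.
Centroid: ȳ = ΣA·y / ΣA = 0.92518 in.
Transfer each piece to the centroidal x-axis using Ī + A·d² with d = y − 0.92518:
  flange: d = -0.72518 in → contributes +1.63923 in⁴
  web: d = 0.87482 in → contributes +3.57498 in⁴
Total I = 5.21421 in⁴.

I_x ≈ 5.214 in⁴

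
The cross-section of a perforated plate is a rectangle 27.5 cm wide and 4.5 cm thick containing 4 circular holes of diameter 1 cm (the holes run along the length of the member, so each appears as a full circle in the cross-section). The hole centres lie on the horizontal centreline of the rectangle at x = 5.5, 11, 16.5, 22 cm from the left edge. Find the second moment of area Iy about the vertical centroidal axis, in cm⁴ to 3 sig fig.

Decompose the section into non-overlapping parts with the origin at the bottom-left of its bounding rectangle.
Plate: 27.5 × 4.5, A = 123.75 cm², x = 13.75 cm, Ī = 7798.8 cm⁴.
Hole 1 (subtracted): ⌀1, A = 0.7854 cm², x = 5.5 cm, Ī = 0.049087 cm⁴.
Hole 2 (subtracted): ⌀1, A = 0.7854 cm², x = 11 cm, Ī = 0.049087 cm⁴.
Hole 3 (subtracted): ⌀1, A = 0.7854 cm², x = 16.5 cm, Ī = 0.049087 cm⁴.
Hole 4 (subtracted): ⌀1, A = 0.7854 cm², x = 22 cm, Ī = 0.049087 cm⁴.
By symmetry the centroid is at mid-width, x̄ = 13.75 cm.
Transfer each piece to the vertical centroidal axis using Ī + A·d² with d = x − 13.75:
  plate: d = 0 cm → contributes +7798.8 cm⁴
  hole 1: d = -8.25 cm → contributes −53.505 cm⁴
  hole 2: d = -2.75 cm → contributes −5.9887 cm⁴
  hole 3: d = 2.75 cm → contributes −5.9887 cm⁴
  hole 4: d = 8.25 cm → contributes −53.505 cm⁴
Total I = 7679.8 cm⁴.

Iy ≈ 7680 cm⁴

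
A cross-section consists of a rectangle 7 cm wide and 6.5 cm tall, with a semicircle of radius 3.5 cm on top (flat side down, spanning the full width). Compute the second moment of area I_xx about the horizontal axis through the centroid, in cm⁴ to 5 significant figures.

I_xx ≈ 479.92 cm⁴

Decompose the section into non-overlapping parts with the origin at the bottom-left of its bounding rectangle.
Rectangular body: 7 × 6.5, A = 45.5 cm², y = 3.25 cm, Ī = 160.1979 cm⁴.
Semicircular cap: semicircle r = 3.5, A = 19.24226 cm², y = 7.985446 cm, Ī = 16.4704 cm⁴.
Centroid: ȳ = ΣA·y / ΣA = 4.657437 cm.
Transfer each piece to the horizontal axis through the centroid using Ī + A·d² with d = y − 4.657437:
  rectangular body: d = -1.407437 cm → contributes +250.3279 cm⁴
  semicircular cap: d = 3.328009 cm → contributes +229.5908 cm⁴
Total I = 479.9187 cm⁴.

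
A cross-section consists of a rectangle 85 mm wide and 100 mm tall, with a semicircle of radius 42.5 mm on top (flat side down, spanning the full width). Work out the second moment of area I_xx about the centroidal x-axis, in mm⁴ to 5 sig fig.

Treat the section as a set of non-overlapping primitives; coordinates are from the bounding-box lower-left.
Rectangular body: 85 × 100, A = 8 500 mm², y = 50 mm, Ī = 7 083 333 mm⁴.
Semicircular cap: semicircle r = 42.5, A = 2837.251 mm², y = 118.0376 mm, Ī = 358086.4 mm⁴.
Centroid: ȳ = ΣA·y / ΣA = 67.02702 mm.
Transfer each piece to the centroidal x-axis using Ī + A·d² with d = y − 67.02702:
  rectangular body: d = -17.02702 mm → contributes +9 547 649 mm⁴
  semicircular cap: d = 51.01054 mm → contributes +7 740 826 mm⁴
Total I = 17 288 475 mm⁴.

I_xx ≈ 1.7288 × 10⁷ mm⁴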